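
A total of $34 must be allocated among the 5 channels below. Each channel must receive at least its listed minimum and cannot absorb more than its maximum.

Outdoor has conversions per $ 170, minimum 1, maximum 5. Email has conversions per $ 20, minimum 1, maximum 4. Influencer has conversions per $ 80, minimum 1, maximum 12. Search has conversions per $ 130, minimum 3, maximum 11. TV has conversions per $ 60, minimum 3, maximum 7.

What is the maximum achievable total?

3560

Meeting every minimum uses 1+1+1+3+3 = 9 $, leaving 25.
Highest conversions per $ first: Outdoor 170 > Search 130 > Influencer 80 > TV 60 > Email 20.
Outdoor: +4 to 5 (cap) ; 21 left.
Search: +8 to 11 (cap) ; 13 left.
Influencer takes 11 more to reach its cap of 12 ; 2 left.
TV has room for 4 more but only 2 remain, so it gets 5.
Total = 170×5 + 20×1 + 80×12 + 130×11 + 60×5 = 3560.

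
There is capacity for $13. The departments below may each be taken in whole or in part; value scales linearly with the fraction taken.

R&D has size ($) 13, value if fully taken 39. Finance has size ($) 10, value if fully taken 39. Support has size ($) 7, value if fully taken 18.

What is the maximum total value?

Rank by value-to-size ratio: Finance 39/10≈3.9, R&D 39/13≈3, Support 18/7≈2.57.
Take all of Finance (10 $, value 39) → 3 $ left.
Fill the last 3 $ with part of R&D: 3/13 of it earns 9.
Total value = 48.

48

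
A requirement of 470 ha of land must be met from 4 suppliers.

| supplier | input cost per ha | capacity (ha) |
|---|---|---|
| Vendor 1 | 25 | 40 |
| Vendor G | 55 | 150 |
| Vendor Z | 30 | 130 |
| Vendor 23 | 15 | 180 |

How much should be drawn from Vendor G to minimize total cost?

120

Use suppliers in increasing cost order.
Vendor 23 at 15: take all 180 ha ; 290 still needed.
Vendor 1 (25): use full 40 ; 250 ha to go.
Vendor Z (30): use full 130 ; 120 ha to go.
Take 120 from Vendor G at 55 to finish.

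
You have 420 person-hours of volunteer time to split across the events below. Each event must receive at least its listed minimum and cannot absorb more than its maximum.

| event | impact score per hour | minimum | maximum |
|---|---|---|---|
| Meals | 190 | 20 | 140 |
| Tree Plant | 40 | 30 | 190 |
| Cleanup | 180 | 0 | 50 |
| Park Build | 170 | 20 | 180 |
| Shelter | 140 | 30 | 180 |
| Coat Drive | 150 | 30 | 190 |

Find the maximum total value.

Meeting every minimum uses 20+30+0+20+30+30 = 130 person-hours, leaving 290.
Order the events by impact score per hour: Meals 190 > Cleanup 180 > Park Build 170 > Coat Drive 150 > Shelter 140 > Tree Plant 40.
Meals takes 120 more to reach its cap of 140 ; 170 left.
Cleanup takes 50 more to reach its cap of 50 ; 120 left.
Only 120 left; Park Build takes them to reach 140.
Total = 190×140 + 40×30 + 180×50 + 170×140 + 140×30 + 150×30 = 69300.

69300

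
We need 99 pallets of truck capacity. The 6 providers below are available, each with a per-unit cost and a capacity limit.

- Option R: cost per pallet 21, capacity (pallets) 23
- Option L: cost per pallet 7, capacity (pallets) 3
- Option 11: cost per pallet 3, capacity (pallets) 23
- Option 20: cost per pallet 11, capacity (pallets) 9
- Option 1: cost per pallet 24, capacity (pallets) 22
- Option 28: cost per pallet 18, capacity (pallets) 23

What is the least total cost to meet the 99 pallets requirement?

Fill from the cheapest provider first.
Take 23 from Option 11 at 3 — need 76 more.
Take 3 from Option L at 7 — need 73 more.
Take 9 from Option 20 at 11 — need 64 more.
Option 28 (18): use full 23 — 41 pallets to go.
Option R (21): use full 23 — 18 pallets to go.
Option 1 (24): take the remaining 18 — done.
Cost = 23×3 + 3×7 + 9×11 + 23×18 + 23×21 + 18×24 = 1518.

1518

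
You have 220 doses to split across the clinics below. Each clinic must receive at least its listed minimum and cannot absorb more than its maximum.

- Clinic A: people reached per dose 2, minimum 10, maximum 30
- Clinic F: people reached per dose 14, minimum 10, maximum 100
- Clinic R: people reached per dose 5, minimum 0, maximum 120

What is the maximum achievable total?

Meeting every minimum uses 10+10+0 = 20 doses, leaving 200.
Order the clinics by people reached per dose: Clinic F 14 > Clinic R 5 > Clinic A 2.
Clinic F: +90 to 100 (cap) — 110 left.
Only 110 left; Clinic R takes them to reach 110.
Total = 2×10 + 14×100 + 5×110 = 1970.

1970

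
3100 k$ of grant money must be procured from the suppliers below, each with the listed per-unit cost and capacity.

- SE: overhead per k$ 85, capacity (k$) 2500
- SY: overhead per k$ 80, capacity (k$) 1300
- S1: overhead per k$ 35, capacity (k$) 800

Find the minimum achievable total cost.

Use suppliers in increasing cost order.
Take 800 from S1 at 35 ; need 2300 more.
Take 1300 from SY at 80 ; need 1000 more.
Take 1000 from SE at 85 to finish.
Cost = 800×35 + 1300×80 + 1000×85 = 217000.

217000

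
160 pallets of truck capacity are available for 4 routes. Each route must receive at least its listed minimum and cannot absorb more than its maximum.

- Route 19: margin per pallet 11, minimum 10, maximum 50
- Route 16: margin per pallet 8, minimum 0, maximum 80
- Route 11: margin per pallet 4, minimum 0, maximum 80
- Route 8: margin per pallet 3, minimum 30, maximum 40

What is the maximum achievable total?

1280

Meeting every minimum uses 10+0+0+30 = 40 pallets, leaving 120.
Order the routes by margin per pallet: Route 19 11 > Route 16 8 > Route 11 4 > Route 8 3.
Route 19 takes 40 more to reach its cap of 50 → 80 left.
Give Route 16 80 more to hit its cap of 80 → 0 left.
Total = 11×50 + 8×80 + 3×30 = 1280.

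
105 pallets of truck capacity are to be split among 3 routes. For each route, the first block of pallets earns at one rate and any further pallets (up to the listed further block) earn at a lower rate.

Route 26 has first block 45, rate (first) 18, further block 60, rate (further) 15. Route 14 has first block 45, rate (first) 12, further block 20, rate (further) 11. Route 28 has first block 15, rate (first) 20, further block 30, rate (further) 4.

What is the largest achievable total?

Treat each block as its own option and order by rate: Route 28/first 20 > Route 26/first 18 > Route 26/second 15 > Route 14/first 12 > Route 14/second 11 > Route 28/second 4.
Route 28/first (20): +15 — 90 left.
Fill Route 26 first block (45 at 18) — 45 left.
45 remain; put them into Route 26 second at 15.
Total = 20×15 + 18×45 + 15×45 = 1785.

1785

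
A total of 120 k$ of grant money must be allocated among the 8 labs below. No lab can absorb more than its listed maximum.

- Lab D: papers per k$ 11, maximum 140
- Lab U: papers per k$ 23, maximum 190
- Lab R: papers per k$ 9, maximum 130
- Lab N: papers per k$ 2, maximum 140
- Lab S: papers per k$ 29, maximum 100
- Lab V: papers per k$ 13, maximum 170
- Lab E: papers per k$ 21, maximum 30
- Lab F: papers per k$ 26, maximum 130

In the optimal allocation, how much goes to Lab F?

Highest papers per k$ first: Lab S 29 > Lab F 26 > Lab U 23 > Lab E 21 > Lab V 13 > Lab D 11 > Lab R 9 > Lab N 2.
Lab S takes 100 to reach its cap of 100 ; 20 left.
Only 20 left; Lab F takes them to reach 20.

20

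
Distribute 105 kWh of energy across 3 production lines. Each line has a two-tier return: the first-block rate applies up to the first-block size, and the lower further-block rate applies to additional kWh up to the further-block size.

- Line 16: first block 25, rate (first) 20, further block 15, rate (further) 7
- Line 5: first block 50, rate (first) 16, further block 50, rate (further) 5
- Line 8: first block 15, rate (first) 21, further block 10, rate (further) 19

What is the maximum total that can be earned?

1840

Order all 6 blocks by rate: Line 8/T1 21 > Line 16/T1 20 > Line 8/T2 19 > Line 5/T1 16 > Line 16/T2 7 > Line 5/T2 5.
Line 8 T1 at 21: fill all 15 → 90 left.
Fill Line 16 T1 block (25 at 20) → 65 left.
Fill Line 8 T2 block (10 at 19) → 55 left.
Line 5/T1 (16): +50 → 5 left.
5 remain; put them into Line 16 T2 at 7.
Total = 21×15 + 20×25 + 19×10 + 16×50 + 7×5 = 1840.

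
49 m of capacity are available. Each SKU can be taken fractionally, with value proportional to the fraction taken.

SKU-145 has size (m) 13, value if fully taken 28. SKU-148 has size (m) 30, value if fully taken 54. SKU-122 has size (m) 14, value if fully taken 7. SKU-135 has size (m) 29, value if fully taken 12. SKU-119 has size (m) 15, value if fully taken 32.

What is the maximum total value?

Rank by value-to-size ratio: SKU-145 28/13≈2.15, SKU-119 32/15≈2.13, SKU-148 54/30≈1.8, SKU-122 7/14≈0.5, SKU-135 12/29≈0.414.
Take all of SKU-145 (13 m, value 28) — 36 m left.
All 15 m of SKU-119 fit (value 32) — 21 remain.
Fill the last 21 m with part of SKU-148: 21/30 of it earns 37.8.
Total value = 97.8.

97.8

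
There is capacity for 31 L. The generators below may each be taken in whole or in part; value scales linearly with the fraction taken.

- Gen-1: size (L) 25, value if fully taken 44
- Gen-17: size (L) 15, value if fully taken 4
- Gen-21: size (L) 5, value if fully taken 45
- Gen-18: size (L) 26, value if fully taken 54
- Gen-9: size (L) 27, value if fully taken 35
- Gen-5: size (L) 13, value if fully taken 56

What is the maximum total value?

128

Rank by value-to-size ratio: Gen-21 45/5≈9, Gen-5 56/13≈4.31, Gen-18 54/26≈2.08, Gen-1 44/25≈1.76, Gen-9 35/27≈1.3, Gen-17 4/15≈0.267.
All 5 L of Gen-21 fit (value 45) — 26 remain.
Gen-5: take in full, 13 L for value 56 — 13 left.
Only 13 L remain; take 13/26 of Gen-18 for value 54×13/26 = 27.
Total value = 128.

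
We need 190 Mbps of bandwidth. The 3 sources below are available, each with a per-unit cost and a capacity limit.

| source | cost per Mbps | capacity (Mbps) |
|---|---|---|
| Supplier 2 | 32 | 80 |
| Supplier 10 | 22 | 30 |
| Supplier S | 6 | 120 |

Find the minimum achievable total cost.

2660

Use sources in increasing cost order.
Supplier S (6): use full 120 → 70 Mbps to go.
Take 30 from Supplier 10 at 22 → need 40 more.
Take 40 from Supplier 2 at 32 to finish.
Cost = 120×6 + 30×22 + 40×32 = 2660.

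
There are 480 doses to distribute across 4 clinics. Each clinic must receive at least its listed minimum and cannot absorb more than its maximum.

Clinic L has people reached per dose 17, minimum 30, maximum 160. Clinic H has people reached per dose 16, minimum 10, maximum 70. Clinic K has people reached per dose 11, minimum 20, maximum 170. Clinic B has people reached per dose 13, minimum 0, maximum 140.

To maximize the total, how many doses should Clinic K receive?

110

Meeting every minimum uses 30+10+20+0 = 60 doses, leaving 420.
Order the clinics by people reached per dose: Clinic L 17 > Clinic H 16 > Clinic B 13 > Clinic K 11.
Give Clinic L 130 more to hit its cap of 160 — 290 left.
Give Clinic H 60 more to hit its cap of 70 — 230 left.
Clinic B: +140 to 140 (cap) — 90 left.
Only 90 left; Clinic K takes them to reach 110.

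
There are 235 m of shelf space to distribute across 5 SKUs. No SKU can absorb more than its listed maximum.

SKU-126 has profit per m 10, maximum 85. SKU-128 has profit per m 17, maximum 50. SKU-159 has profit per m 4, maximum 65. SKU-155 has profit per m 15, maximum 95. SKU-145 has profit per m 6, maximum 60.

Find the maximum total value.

3155

Order the SKUs by profit per m: SKU-128 17 > SKU-155 15 > SKU-126 10 > SKU-145 6 > SKU-159 4.
Give SKU-128 50 to hit its cap of 50 — 185 left.
Give SKU-155 95 to hit its cap of 95 — 90 left.
SKU-126 takes 85 to reach its cap of 85 — 5 left.
SKU-145: +5 (room for 60) → 5. Pool exhausted.
Total = 10×85 + 17×50 + 15×95 + 6×5 = 3155.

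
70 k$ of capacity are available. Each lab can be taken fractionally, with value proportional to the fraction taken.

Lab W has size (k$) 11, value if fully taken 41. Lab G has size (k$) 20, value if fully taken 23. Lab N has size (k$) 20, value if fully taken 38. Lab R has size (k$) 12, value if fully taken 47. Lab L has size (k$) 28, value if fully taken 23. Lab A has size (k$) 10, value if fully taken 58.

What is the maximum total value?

Best value per unit of size first: Lab A 58/10≈5.8, Lab R 47/12≈3.92, Lab W 41/11≈3.73, Lab N 38/20≈1.9, Lab G 23/20≈1.15, Lab L 23/28≈0.821.
Lab A: take in full, 10 k$ for value 58 — 60 left.
Take all of Lab R (12 k$, value 47) — 48 k$ left.
Take all of Lab W (11 k$, value 41) — 37 k$ left.
Take all of Lab N (20 k$, value 38) — 17 k$ left.
Fill the last 17 k$ with part of Lab G: 17/20 of it earns 19.55.
Total value = 203.55.

203.55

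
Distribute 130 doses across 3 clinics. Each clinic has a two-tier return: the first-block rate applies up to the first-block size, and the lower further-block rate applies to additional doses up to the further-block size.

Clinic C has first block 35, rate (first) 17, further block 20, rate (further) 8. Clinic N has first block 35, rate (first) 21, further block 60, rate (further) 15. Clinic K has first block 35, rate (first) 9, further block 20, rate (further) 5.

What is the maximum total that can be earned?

Treat each block as its own option and order by rate: Clinic N/first 21 > Clinic C/first 17 > Clinic N/second 15 > Clinic K/first 9 > Clinic C/second 8 > Clinic K/second 5.
Fill Clinic N first block (35 at 21) ; 95 left.
Fill Clinic C first block (35 at 17) ; 60 left.
Fill Clinic N second block (60 at 15) ; 0 left.
Total = 21×35 + 17×35 + 15×60 = 2230.

2230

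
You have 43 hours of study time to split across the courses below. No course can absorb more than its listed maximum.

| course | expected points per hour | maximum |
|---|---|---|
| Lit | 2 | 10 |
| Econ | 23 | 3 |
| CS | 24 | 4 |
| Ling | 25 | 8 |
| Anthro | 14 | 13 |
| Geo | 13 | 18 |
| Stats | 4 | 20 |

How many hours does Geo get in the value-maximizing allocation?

15

Highest expected points per hour first: Ling 25 > CS 24 > Econ 23 > Anthro 14 > Geo 13 > Stats 4 > Lit 2.
Ling: +8 to 8 (cap) ; 35 left.
Give CS 4 to hit its cap of 4 ; 31 left.
Econ: +3 to 3 (cap) ; 28 left.
Anthro: +13 to 13 (cap) ; 15 left.
Only 15 left; Geo takes them to reach 15.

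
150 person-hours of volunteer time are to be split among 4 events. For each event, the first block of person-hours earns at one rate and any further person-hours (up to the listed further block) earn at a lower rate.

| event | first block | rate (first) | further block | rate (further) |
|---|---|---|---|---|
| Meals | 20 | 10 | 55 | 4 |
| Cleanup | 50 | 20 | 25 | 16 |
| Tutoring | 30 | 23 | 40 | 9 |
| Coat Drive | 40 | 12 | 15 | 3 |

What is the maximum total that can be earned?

2620

Rank every tier by rate: Tutoring/tier1 23 > Cleanup/tier1 20 > Cleanup/tier2 16 > Coat Drive/tier1 12 > Meals/tier1 10 > Tutoring/tier2 9 > Meals/tier2 4 > Coat Drive/tier2 3.
Tutoring tier1 at 23: fill all 30 → 120 left.
Fill Cleanup tier1 block (50 at 20) → 70 left.
Cleanup/tier2 (16): +25 → 45 left.
Coat Drive tier1 at 12: fill all 40 → 5 left.
Meals tier1 at 10: only 5 left, fill 5.
Total = 23×30 + 20×50 + 16×25 + 12×40 + 10×5 = 2620.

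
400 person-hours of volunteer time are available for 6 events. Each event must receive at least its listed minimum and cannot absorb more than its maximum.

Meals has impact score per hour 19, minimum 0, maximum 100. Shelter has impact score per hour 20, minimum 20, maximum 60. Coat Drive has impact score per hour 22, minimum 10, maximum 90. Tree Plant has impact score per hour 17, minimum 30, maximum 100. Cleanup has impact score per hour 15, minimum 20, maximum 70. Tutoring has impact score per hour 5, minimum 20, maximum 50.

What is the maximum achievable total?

7330

Meeting every minimum uses 0+20+10+30+20+20 = 100 person-hours, leaving 300.
Highest impact score per hour first: Coat Drive 22 > Shelter 20 > Meals 19 > Tree Plant 17 > Cleanup 15 > Tutoring 5.
Coat Drive: +80 to 90 (cap) ; 220 left.
Shelter takes 40 more to reach its cap of 60 ; 180 left.
Give Meals 100 more to hit its cap of 100 ; 80 left.
Tree Plant: +70 to 100 (cap) ; 10 left.
Only 10 left; Cleanup takes them to reach 30.
Total = 19×100 + 20×60 + 22×90 + 17×100 + 15×30 + 5×20 = 7330.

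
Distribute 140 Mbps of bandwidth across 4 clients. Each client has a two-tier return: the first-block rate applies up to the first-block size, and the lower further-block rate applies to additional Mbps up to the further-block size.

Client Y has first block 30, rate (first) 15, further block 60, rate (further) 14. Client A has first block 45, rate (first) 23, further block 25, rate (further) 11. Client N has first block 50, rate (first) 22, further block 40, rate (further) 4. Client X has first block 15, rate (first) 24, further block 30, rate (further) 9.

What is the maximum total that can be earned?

2945

Order all 8 blocks by rate: Client X/tier1 24 > Client A/tier1 23 > Client N/tier1 22 > Client Y/tier1 15 > Client Y/tier2 14 > Client A/tier2 11 > Client X/tier2 9 > Client N/tier2 4.
Client X tier1 at 24: fill all 15 — 125 left.
Fill Client A tier1 block (45 at 23) — 80 left.
Client N tier1 at 22: fill all 50 — 30 left.
Fill Client Y tier1 block (30 at 15) — 0 left.
Total = 24×15 + 23×45 + 22×50 + 15×30 = 2945.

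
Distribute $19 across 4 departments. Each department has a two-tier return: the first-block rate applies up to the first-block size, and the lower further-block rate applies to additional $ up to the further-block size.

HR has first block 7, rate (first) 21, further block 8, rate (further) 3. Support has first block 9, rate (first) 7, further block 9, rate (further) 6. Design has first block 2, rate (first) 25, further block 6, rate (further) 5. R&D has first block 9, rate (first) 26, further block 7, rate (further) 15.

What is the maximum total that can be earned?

446

Rank every tier by rate: R&D/first 26 > Design/first 25 > HR/first 21 > R&D/second 15 > Support/first 7 > Support/second 6 > Design/second 5 > HR/second 3.
R&D first at 26: fill all 9 — 10 left.
Design first at 25: fill all 2 — 8 left.
Fill HR first block (7 at 21) — 1 left.
R&D second at 15: only 1 left, fill 1.
Total = 26×9 + 25×2 + 21×7 + 15×1 = 446.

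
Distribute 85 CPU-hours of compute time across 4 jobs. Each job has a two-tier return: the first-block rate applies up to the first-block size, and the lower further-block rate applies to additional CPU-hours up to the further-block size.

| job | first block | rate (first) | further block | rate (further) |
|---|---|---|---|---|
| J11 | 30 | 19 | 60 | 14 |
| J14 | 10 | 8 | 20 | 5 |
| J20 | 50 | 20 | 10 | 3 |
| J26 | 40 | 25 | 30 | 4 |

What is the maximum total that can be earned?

1900

Rank every tier by rate: J26/T1 25 > J20/T1 20 > J11/T1 19 > J11/T2 14 > J14/T1 8 > J14/T2 5 > J26/T2 4 > J20/T2 3.
J26/T1 (25): +40 — 45 left.
J20 T1 at 20: only 45 left, fill 45.
Total = 25×40 + 20×45 = 1900.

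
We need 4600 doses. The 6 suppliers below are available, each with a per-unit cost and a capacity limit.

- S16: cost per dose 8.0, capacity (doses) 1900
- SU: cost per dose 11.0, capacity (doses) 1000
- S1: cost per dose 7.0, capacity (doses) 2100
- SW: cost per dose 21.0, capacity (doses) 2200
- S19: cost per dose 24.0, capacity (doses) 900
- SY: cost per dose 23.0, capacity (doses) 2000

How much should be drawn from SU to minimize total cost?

600

Cheapest first:
Take 2100 from S1 at 7.0 → need 2500 more.
S16 at 8.0: take all 1900 doses → 600 still needed.
SU at 11.0: take 600 of its 1000 → requirement met.
SW, SY, S19: unused.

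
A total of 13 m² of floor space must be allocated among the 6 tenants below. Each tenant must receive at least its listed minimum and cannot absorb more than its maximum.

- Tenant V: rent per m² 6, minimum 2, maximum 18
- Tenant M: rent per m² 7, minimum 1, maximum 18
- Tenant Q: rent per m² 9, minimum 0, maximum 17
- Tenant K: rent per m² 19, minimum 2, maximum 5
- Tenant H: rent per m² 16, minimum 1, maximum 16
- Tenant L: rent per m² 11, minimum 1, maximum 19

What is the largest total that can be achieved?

189

Meeting every minimum uses 2+1+0+2+1+1 = 7 m², leaving 6.
Order the tenants by rent per m²: Tenant K 19 > Tenant H 16 > Tenant L 11 > Tenant Q 9 > Tenant M 7 > Tenant V 6.
Give Tenant K 3 more to hit its cap of 5 — 3 left.
Only 3 left; Tenant H takes them to reach 4.
Total = 6×2 + 7×1 + 19×5 + 16×4 + 11×1 = 189.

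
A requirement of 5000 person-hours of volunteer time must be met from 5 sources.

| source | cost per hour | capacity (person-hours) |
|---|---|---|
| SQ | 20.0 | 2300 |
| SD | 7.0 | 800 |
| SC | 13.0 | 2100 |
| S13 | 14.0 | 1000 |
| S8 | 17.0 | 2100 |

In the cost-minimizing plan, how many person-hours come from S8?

1100

Fill from the cheapest source first.
SD (7.0): use full 800 → 4200 person-hours to go.
Take 2100 from SC at 13.0 → need 2100 more.
S13 at 14.0: take all 1000 person-hours → 1100 still needed.
S8 (17.0): take the remaining 1100 → done.
SQ: unused.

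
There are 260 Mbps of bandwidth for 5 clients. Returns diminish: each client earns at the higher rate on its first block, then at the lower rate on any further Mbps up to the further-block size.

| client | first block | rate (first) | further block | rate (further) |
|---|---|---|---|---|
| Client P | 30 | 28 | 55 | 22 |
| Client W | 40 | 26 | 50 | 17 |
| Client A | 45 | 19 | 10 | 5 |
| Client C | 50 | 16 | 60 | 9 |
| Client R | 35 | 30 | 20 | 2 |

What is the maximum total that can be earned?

Treat each block as its own option and order by rate: Client R/first 30 > Client P/first 28 > Client W/first 26 > Client P/second 22 > Client A/first 19 > Client W/second 17 > Client C/first 16 > Client C/second 9 > Client A/second 5 > Client R/second 2.
Client R/first (30): +35 ; 225 left.
Client P/first (28): +30 ; 195 left.
Fill Client W first block (40 at 26) ; 155 left.
Fill Client P second block (55 at 22) ; 100 left.
Fill Client A first block (45 at 19) ; 55 left.
Client W/second (17): +50 ; 5 left.
Client C/first: +5 of 50 at 16; pool empty.
Total = 30×35 + 28×30 + 26×40 + 22×55 + 19×45 + 17×50 + 16×5 = 5925.

5925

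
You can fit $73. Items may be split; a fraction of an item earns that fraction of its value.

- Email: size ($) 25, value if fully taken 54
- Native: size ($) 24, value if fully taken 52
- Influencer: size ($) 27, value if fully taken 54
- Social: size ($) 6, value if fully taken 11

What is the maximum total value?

154

Sort by value density: Native 52/24≈2.17, Email 54/25≈2.16, Influencer 54/27≈2, Social 11/6≈1.83.
All 24 $ of Native fit (value 52) → 49 remain.
All 25 $ of Email fit (value 54) → 24 remain.
Fill the last 24 $ with part of Influencer: 24/27 of it earns 48.
Total value = 154.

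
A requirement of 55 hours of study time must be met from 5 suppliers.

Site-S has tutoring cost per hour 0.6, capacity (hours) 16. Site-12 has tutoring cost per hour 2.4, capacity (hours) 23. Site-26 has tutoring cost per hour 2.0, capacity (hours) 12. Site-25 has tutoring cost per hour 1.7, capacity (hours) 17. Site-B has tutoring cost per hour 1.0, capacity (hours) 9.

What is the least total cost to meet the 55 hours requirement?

Use suppliers in increasing cost order.
Site-S at 0.6: take all 16 hours → 39 still needed.
Site-B at 1.0: take all 9 hours → 30 still needed.
Site-25 at 1.7: take all 17 hours → 13 still needed.
Site-26 at 2.0: take all 12 hours → 1 still needed.
Take 1 from Site-12 at 2.4 to finish.
Cost = 16×0.6 + 9×1.0 + 17×1.7 + 12×2.0 + 1×2.4 = 73.9.

73.9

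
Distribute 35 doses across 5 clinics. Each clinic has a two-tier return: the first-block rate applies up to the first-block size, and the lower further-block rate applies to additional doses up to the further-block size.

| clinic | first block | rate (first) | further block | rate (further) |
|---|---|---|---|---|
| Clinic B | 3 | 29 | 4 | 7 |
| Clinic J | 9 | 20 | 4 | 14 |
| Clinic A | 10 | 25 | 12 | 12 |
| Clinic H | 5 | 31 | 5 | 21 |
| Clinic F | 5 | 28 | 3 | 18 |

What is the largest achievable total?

877

Order all 10 blocks by rate: Clinic H/tier1 31 > Clinic B/tier1 29 > Clinic F/tier1 28 > Clinic A/tier1 25 > Clinic H/tier2 21 > Clinic J/tier1 20 > Clinic F/tier2 18 > Clinic J/tier2 14 > Clinic A/tier2 12 > Clinic B/tier2 7.
Clinic H tier1 at 31: fill all 5 ; 30 left.
Clinic B/tier1 (29): +3 ; 27 left.
Clinic F tier1 at 28: fill all 5 ; 22 left.
Clinic A/tier1 (25): +10 ; 12 left.
Clinic H/tier2 (21): +5 ; 7 left.
Clinic J tier1 at 20: only 7 left, fill 7.
Total = 31×5 + 29×3 + 28×5 + 25×10 + 21×5 + 20×7 = 877.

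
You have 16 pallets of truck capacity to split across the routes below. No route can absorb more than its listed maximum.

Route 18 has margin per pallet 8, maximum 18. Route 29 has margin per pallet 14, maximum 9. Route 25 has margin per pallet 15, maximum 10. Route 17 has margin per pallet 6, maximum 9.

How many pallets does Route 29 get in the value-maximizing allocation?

6

Highest margin per pallet first: Route 25 15 > Route 29 14 > Route 18 8 > Route 17 6.
Route 25 takes 10 to reach its cap of 10 → 6 left.
Only 6 left; Route 29 takes them to reach 6.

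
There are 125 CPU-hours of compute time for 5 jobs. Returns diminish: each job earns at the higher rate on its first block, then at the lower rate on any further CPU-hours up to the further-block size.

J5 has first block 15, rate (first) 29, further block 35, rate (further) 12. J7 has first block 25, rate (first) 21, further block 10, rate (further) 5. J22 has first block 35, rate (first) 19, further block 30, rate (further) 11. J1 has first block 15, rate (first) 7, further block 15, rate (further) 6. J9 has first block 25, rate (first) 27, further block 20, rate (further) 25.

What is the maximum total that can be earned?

Treat each block as its own option and order by rate: J5/T1 29 > J9/T1 27 > J9/T2 25 > J7/T1 21 > J22/T1 19 > J5/T2 12 > J22/T2 11 > J1/T1 7 > J1/T2 6 > J7/T2 5.
J5 T1 at 29: fill all 15 — 110 left.
Fill J9 T1 block (25 at 27) — 85 left.
Fill J9 T2 block (20 at 25) — 65 left.
J7/T1 (21): +25 — 40 left.
J22 T1 at 19: fill all 35 — 5 left.
5 remain; put them into J5 T2 at 12.
Total = 29×15 + 27×25 + 25×20 + 21×25 + 19×35 + 12×5 = 2860.

2860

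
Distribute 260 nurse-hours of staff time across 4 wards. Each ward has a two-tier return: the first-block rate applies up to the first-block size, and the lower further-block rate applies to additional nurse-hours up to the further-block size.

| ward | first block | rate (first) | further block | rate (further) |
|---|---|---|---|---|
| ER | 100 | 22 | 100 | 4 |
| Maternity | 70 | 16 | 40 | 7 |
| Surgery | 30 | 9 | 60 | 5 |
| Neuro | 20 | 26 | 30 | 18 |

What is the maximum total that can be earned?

Order all 8 blocks by rate: Neuro/tier1 26 > ER/tier1 22 > Neuro/tier2 18 > Maternity/tier1 16 > Surgery/tier1 9 > Maternity/tier2 7 > Surgery/tier2 5 > ER/tier2 4.
Neuro/tier1 (26): +20 — 240 left.
ER/tier1 (22): +100 — 140 left.
Neuro tier2 at 18: fill all 30 — 110 left.
Maternity tier1 at 16: fill all 70 — 40 left.
Surgery/tier1 (9): +30 — 10 left.
Maternity/tier2: +10 of 40 at 7; pool empty.
Total = 26×20 + 22×100 + 18×30 + 16×70 + 9×30 + 7×10 = 4720.

4720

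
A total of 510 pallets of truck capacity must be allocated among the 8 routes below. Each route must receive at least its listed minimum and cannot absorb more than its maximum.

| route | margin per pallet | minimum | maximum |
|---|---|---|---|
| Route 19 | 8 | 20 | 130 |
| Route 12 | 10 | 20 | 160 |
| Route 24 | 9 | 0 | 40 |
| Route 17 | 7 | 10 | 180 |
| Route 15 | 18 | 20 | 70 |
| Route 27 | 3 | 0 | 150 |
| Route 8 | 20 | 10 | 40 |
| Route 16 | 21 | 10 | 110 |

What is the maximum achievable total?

7040

Meeting every minimum uses 20+20+0+10+20+0+10+10 = 90 pallets, leaving 420.
Rank by margin per pallet: Route 16 21 > Route 8 20 > Route 15 18 > Route 12 10 > Route 24 9 > Route 19 8 > Route 17 7 > Route 27 3.
Route 16 takes 100 more to reach its cap of 110 → 320 left.
Route 8 takes 30 more to reach its cap of 40 → 290 left.
Route 15 takes 50 more to reach its cap of 70 → 240 left.
Give Route 12 140 more to hit its cap of 160 → 100 left.
Route 24: +40 to 40 (cap) → 60 left.
Route 19: +60 (room for 110) → 80. Pool exhausted.
Total = 8×80 + 10×160 + 9×40 + 7×10 + 18×70 + 20×40 + 21×110 = 7040.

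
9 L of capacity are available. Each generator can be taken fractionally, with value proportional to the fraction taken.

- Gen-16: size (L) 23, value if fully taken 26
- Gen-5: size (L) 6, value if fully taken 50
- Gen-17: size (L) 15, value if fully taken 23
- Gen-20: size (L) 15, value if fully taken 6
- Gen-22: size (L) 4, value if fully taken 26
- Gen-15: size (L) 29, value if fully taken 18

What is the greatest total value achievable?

69.5

Sort by value density: Gen-5 50/6≈8.33, Gen-22 26/4≈6.5, Gen-17 23/15≈1.53, Gen-16 26/23≈1.13, Gen-15 18/29≈0.621, Gen-20 6/15≈0.4.
All 6 L of Gen-5 fit (value 50) → 3 remain.
3 L left: a 3/4 share of Gen-22 gives 26×3/4 = 19.5.
Total value = 69.5.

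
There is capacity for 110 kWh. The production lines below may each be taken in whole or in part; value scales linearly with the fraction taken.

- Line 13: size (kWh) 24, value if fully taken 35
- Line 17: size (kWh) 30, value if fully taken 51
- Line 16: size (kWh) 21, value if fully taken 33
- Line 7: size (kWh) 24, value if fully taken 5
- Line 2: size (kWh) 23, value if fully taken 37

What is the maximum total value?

Sort by value density: Line 17 51/30≈1.7, Line 2 37/23≈1.61, Line 16 33/21≈1.57, Line 13 35/24≈1.46, Line 7 5/24≈0.208.
Line 17: take in full, 30 kWh for value 51 → 80 left.
Line 2: take in full, 23 kWh for value 37 → 57 left.
Take all of Line 16 (21 kWh, value 33) → 36 kWh left.
Line 13: take in full, 24 kWh for value 35 → 12 left.
Only 12 kWh remain; take 12/24 of Line 7 for value 5×12/24 = 2.5.
Total value = 158.5.

158.5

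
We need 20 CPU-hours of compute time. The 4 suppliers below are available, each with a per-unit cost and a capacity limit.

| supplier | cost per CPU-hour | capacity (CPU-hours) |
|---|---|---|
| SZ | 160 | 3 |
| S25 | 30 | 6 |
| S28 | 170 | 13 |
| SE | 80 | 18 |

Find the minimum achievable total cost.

1300

Fill from the cheapest supplier first.
Take 6 from S25 at 30 ; need 14 more.
Take 14 from SE at 80 to finish.
SZ, S28: unused.
Cost = 6×30 + 14×80 = 1300.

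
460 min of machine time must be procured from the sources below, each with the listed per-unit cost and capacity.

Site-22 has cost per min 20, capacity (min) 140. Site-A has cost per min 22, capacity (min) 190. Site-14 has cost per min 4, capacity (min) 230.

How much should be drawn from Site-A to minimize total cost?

Use sources in increasing cost order.
Site-14 at 4: take all 230 min → 230 still needed.
Take 140 from Site-22 at 20 → need 90 more.
Site-A (22): take the remaining 90 → done.

90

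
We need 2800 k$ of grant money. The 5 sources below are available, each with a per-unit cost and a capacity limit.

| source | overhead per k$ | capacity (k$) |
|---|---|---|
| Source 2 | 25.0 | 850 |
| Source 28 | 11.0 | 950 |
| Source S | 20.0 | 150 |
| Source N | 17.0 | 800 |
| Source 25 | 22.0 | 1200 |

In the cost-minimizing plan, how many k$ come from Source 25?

900

Cheapest first:
Take 950 from Source 28 at 11.0 — need 1850 more.
Source N at 17.0: take all 800 k$ — 1050 still needed.
Source S at 20.0: take all 150 k$ — 900 still needed.
Source 25 (22.0): take the remaining 900 — done.
Source 2: unused.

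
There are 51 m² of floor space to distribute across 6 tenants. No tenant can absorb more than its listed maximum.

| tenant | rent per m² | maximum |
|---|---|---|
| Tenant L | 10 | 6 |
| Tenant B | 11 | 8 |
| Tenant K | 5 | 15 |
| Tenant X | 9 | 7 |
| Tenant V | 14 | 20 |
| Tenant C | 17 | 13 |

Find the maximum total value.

685

Highest rent per m² first: Tenant C 17 > Tenant V 14 > Tenant B 11 > Tenant L 10 > Tenant X 9 > Tenant K 5.
Tenant C takes 13 to reach its cap of 13 — 38 left.
Give Tenant V 20 to hit its cap of 20 — 18 left.
Give Tenant B 8 to hit its cap of 8 — 10 left.
Tenant L: +6 to 6 (cap) — 4 left.
Only 4 left; Tenant X takes them to reach 4.
Total = 10×6 + 11×8 + 9×4 + 14×20 + 17×13 = 685.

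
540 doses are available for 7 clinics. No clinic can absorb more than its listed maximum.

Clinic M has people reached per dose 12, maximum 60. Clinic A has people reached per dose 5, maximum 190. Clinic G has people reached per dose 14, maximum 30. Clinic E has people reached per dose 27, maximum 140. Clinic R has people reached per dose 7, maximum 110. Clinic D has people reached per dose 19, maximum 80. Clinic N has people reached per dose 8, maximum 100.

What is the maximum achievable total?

8110

Order the clinics by people reached per dose: Clinic E 27 > Clinic D 19 > Clinic G 14 > Clinic M 12 > Clinic N 8 > Clinic R 7 > Clinic A 5.
Give Clinic E 140 to hit its cap of 140 ; 400 left.
Clinic D: +80 to 80 (cap) ; 320 left.
Clinic G takes 30 to reach its cap of 30 ; 290 left.
Clinic M takes 60 to reach its cap of 60 ; 230 left.
Give Clinic N 100 to hit its cap of 100 ; 130 left.
Give Clinic R 110 to hit its cap of 110 ; 20 left.
Only 20 left; Clinic A takes them to reach 20.
Total = 12×60 + 5×20 + 14×30 + 27×140 + 7×110 + 19×80 + 8×100 = 8110.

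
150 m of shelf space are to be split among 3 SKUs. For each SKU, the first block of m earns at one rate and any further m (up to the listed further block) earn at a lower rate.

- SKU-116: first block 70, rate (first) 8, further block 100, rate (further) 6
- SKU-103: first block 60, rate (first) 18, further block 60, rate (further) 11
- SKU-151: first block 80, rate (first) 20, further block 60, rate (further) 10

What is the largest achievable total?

2790

Order all 6 blocks by rate: SKU-151/first 20 > SKU-103/first 18 > SKU-103/second 11 > SKU-151/second 10 > SKU-116/first 8 > SKU-116/second 6.
SKU-151/first (20): +80 — 70 left.
SKU-103/first (18): +60 — 10 left.
SKU-103/second: +10 of 60 at 11; pool empty.
Total = 20×80 + 18×60 + 11×10 = 2790.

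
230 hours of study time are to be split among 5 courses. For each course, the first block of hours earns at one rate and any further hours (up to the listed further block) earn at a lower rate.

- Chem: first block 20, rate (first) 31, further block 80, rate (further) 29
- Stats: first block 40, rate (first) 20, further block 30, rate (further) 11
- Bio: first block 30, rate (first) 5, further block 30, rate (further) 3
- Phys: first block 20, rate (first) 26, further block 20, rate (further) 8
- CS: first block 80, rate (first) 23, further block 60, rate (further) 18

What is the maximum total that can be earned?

5900

Order all 10 blocks by rate: Chem/tier1 31 > Chem/tier2 29 > Phys/tier1 26 > CS/tier1 23 > Stats/tier1 20 > CS/tier2 18 > Stats/tier2 11 > Phys/tier2 8 > Bio/tier1 5 > Bio/tier2 3.
Fill Chem tier1 block (20 at 31) — 210 left.
Chem tier2 at 29: fill all 80 — 130 left.
Phys/tier1 (26): +20 — 110 left.
Fill CS tier1 block (80 at 23) — 30 left.
Stats/tier1: +30 of 40 at 20; pool empty.
Total = 31×20 + 29×80 + 26×20 + 23×80 + 20×30 = 5900.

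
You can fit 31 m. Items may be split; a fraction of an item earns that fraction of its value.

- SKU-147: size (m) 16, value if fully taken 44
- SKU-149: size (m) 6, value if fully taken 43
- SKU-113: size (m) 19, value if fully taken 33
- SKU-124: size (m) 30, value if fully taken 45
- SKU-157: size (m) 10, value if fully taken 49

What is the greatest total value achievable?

133.25

Rank by value-to-size ratio: SKU-149 43/6≈7.17, SKU-157 49/10≈4.9, SKU-147 44/16≈2.75, SKU-113 33/19≈1.74, SKU-124 45/30≈1.5.
Take all of SKU-149 (6 m, value 43) → 25 m left.
Take all of SKU-157 (10 m, value 49) → 15 m left.
Only 15 m remain; take 15/16 of SKU-147 for value 44×15/16 = 41.25.
Total value = 133.25.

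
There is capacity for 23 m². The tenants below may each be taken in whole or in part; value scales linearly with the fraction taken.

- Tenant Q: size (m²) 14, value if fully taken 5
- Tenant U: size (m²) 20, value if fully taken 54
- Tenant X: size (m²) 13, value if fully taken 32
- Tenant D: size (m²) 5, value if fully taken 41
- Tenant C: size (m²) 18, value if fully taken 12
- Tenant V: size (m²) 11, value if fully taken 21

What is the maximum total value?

89.6

Best value per unit of size first: Tenant D 41/5≈8.2, Tenant U 54/20≈2.7, Tenant X 32/13≈2.46, Tenant V 21/11≈1.91, Tenant C 12/18≈0.667, Tenant Q 5/14≈0.357.
Take all of Tenant D (5 m², value 41) → 18 m² left.
18 m² left: a 18/20 share of Tenant U gives 54×18/20 = 48.6.
Total value = 89.6.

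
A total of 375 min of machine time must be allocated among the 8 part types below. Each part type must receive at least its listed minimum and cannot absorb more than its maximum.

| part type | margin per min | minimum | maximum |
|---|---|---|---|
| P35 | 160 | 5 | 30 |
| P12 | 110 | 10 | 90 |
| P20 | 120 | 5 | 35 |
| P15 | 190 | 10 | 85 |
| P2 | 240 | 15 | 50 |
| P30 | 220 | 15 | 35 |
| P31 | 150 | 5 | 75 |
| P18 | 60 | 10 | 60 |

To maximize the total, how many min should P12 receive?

Meeting every minimum uses 5+10+5+10+15+15+5+10 = 75 min, leaving 300.
Rank by margin per min: P2 240 > P30 220 > P15 190 > P35 160 > P31 150 > P20 120 > P12 110 > P18 60.
P2: +35 to 50 (cap) — 265 left.
P30 takes 20 more to reach its cap of 35 — 245 left.
P15: +75 to 85 (cap) — 170 left.
P35: +25 to 30 (cap) — 145 left.
P31 takes 70 more to reach its cap of 75 — 75 left.
P20 takes 30 more to reach its cap of 35 — 45 left.
P12: +45 (room for 80) → 55. Pool exhausted.

55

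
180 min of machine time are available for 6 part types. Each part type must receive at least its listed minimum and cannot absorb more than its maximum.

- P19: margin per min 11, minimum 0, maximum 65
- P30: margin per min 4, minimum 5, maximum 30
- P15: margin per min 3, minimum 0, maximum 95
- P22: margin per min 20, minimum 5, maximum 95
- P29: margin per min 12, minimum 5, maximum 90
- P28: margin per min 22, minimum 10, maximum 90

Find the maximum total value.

3660

Meeting every minimum uses 0+5+0+5+5+10 = 25 min, leaving 155.
Highest margin per min first: P28 22 > P22 20 > P29 12 > P19 11 > P30 4 > P15 3.
P28 takes 80 more to reach its cap of 90 → 75 left.
P22: +75 (room for 90) → 80. Pool exhausted.
Total = 4×5 + 20×80 + 12×5 + 22×90 = 3660.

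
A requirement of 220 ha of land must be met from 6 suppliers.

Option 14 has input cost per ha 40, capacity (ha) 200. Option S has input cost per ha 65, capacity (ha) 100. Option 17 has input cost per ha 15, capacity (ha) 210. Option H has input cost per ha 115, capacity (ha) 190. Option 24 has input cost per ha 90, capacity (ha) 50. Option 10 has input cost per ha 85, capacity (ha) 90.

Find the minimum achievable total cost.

Fill from the cheapest supplier first.
Take 210 from Option 17 at 15 ; need 10 more.
Take 10 from Option 14 at 40 to finish.
Option S, Option 10, Option 24, Option H: unused.
Cost = 210×15 + 10×40 = 3550.

3550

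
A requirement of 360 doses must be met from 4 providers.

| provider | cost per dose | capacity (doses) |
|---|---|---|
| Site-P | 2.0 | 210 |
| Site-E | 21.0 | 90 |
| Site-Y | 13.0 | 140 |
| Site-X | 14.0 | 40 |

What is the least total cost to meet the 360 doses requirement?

2380

Cheapest first:
Take 210 from Site-P at 2.0 → need 150 more.
Site-Y at 13.0: take all 140 doses → 10 still needed.
Site-X at 14.0: take 10 of its 40 → requirement met.
Site-E: unused.
Cost = 210×2.0 + 140×13.0 + 10×14.0 = 2380.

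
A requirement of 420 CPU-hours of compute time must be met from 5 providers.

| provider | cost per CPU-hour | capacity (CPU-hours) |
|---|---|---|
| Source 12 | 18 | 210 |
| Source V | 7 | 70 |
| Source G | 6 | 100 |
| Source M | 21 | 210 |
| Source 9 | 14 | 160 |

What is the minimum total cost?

4950

Use providers in increasing cost order.
Source G at 6: take all 100 CPU-hours → 320 still needed.
Source V (7): use full 70 → 250 CPU-hours to go.
Take 160 from Source 9 at 14 → need 90 more.
Take 90 from Source 12 at 18 to finish.
Source M: unused.
Cost = 100×6 + 70×7 + 160×14 + 90×18 = 4950.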